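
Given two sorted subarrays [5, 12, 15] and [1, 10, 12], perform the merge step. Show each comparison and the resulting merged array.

Merging process:

Compare 5 vs 1: take 1 from right. Merged: [1]
Compare 5 vs 10: take 5 from left. Merged: [1, 5]
Compare 12 vs 10: take 10 from right. Merged: [1, 5, 10]
Compare 12 vs 12: take 12 from left. Merged: [1, 5, 10, 12]
Compare 15 vs 12: take 12 from right. Merged: [1, 5, 10, 12, 12]
Append remaining from left: [15]. Merged: [1, 5, 10, 12, 12, 15]

Final merged array: [1, 5, 10, 12, 12, 15]
Total comparisons: 5

The merged array is [1, 5, 10, 12, 12, 15], requiring 5 comparisons. The merge step runs in O(n) time where n is the total number of elements.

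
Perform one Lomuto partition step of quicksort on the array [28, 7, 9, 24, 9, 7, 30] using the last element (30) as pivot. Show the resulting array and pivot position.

Lomuto partition with pivot = 30:

Initial array: [28, 7, 9, 24, 9, 7, 30]

arr[0]=28 <= 30: swap with position 0, array becomes [28, 7, 9, 24, 9, 7, 30]
arr[1]=7 <= 30: swap with position 1, array becomes [28, 7, 9, 24, 9, 7, 30]
arr[2]=9 <= 30: swap with position 2, array becomes [28, 7, 9, 24, 9, 7, 30]
arr[3]=24 <= 30: swap with position 3, array becomes [28, 7, 9, 24, 9, 7, 30]
arr[4]=9 <= 30: swap with position 4, array becomes [28, 7, 9, 24, 9, 7, 30]
arr[5]=7 <= 30: swap with position 5, array becomes [28, 7, 9, 24, 9, 7, 30]

Place pivot at position 6: [28, 7, 9, 24, 9, 7, 30]
Pivot position: 6

After partitioning with pivot 30, the array becomes [28, 7, 9, 24, 9, 7, 30]. The pivot is placed at index 6. All elements to the left of the pivot are <= 30, and all elements to the right are > 30.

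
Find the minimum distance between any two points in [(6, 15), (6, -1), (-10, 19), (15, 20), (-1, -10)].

Computing all pairwise distances among 5 points:

d((6, 15), (6, -1)) = 16.0
d((6, 15), (-10, 19)) = 16.4924
d((6, 15), (15, 20)) = 10.2956 <-- minimum
d((6, 15), (-1, -10)) = 25.9615
d((6, -1), (-10, 19)) = 25.6125
d((6, -1), (15, 20)) = 22.8473
d((6, -1), (-1, -10)) = 11.4018
d((-10, 19), (15, 20)) = 25.02
d((-10, 19), (-1, -10)) = 30.3645
d((15, 20), (-1, -10)) = 34.0

Closest pair: (6, 15) and (15, 20) with distance 10.2956

The closest pair is (6, 15) and (15, 20) with Euclidean distance 10.2956. For 5 points, brute-force pairwise comparison is shown above. For large n, the divide-and-conquer algorithm (sort by x, recurse on halves, check the dividing strip) achieves O(n log n).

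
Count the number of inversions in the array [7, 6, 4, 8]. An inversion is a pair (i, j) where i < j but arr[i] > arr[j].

Finding inversions in [7, 6, 4, 8]:

(0, 1): arr[0]=7 > arr[1]=6
(0, 2): arr[0]=7 > arr[2]=4
(1, 2): arr[1]=6 > arr[2]=4

Total inversions: 3

The array has 3 inversion(s): (0,1), (0,2), (1,2). Each pair (i,j) satisfies i < j and arr[i] > arr[j].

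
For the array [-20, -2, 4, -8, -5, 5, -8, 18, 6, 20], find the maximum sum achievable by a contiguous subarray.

Using Kadane's algorithm on [-20, -2, 4, -8, -5, 5, -8, 18, 6, 20]:

Scanning through the array:
Position 1 (value -2): max_ending_here = -2, max_so_far = -2
Position 2 (value 4): max_ending_here = 4, max_so_far = 4
Position 3 (value -8): max_ending_here = -4, max_so_far = 4
Position 4 (value -5): max_ending_here = -5, max_so_far = 4
Position 5 (value 5): max_ending_here = 5, max_so_far = 5
Position 6 (value -8): max_ending_here = -3, max_so_far = 5
Position 7 (value 18): max_ending_here = 18, max_so_far = 18
Position 8 (value 6): max_ending_here = 24, max_so_far = 24
Position 9 (value 20): max_ending_here = 44, max_so_far = 44

Maximum subarray: [18, 6, 20]
Maximum sum: 44

The maximum subarray is [18, 6, 20] with sum 44. This subarray runs from index 7 to index 9.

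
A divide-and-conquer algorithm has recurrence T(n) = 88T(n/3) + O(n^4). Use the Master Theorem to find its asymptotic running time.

Master Theorem for T(n) = 88T(n/3) + O(n^4):

a = 88, b = 3, c = 4
log_b(a) = log_3(88) = 4.0754

Case 1: c = 4 < log_3(88) = 4.0754
T(n) = O(n^(log_3 88))

For T(n) = 88T(n/3) + O(n^4): log_3(88) = 4.0754. This is Case 1 of the Master Theorem (c < log_b(a), work dominated by leaves), giving O(n^(log_3 88)).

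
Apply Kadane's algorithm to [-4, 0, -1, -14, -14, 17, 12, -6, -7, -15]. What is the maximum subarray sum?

Using Kadane's algorithm on [-4, 0, -1, -14, -14, 17, 12, -6, -7, -15]:

Scanning through the array:
Position 1 (value 0): max_ending_here = 0, max_so_far = 0
Position 2 (value -1): max_ending_here = -1, max_so_far = 0
Position 3 (value -14): max_ending_here = -14, max_so_far = 0
Position 4 (value -14): max_ending_here = -14, max_so_far = 0
Position 5 (value 17): max_ending_here = 17, max_so_far = 17
Position 6 (value 12): max_ending_here = 29, max_so_far = 29
Position 7 (value -6): max_ending_here = 23, max_so_far = 29
Position 8 (value -7): max_ending_here = 16, max_so_far = 29
Position 9 (value -15): max_ending_here = 1, max_so_far = 29

Maximum subarray: [17, 12]
Maximum sum: 29

The maximum subarray is [17, 12] with sum 29. This subarray runs from index 5 to index 6.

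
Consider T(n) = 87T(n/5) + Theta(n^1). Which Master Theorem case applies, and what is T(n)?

Master Theorem for T(n) = 87T(n/5) + O(n^1):

a = 87, b = 5, c = 1
log_b(a) = log_5(87) = 2.7748

Case 1: c = 1 < log_5(87) = 2.7748
T(n) = O(n^(log_5 87))

For T(n) = 87T(n/5) + O(n^1): log_5(87) = 2.7748. This is Case 1 of the Master Theorem (c < log_b(a), work dominated by leaves), giving O(n^(log_5 87)).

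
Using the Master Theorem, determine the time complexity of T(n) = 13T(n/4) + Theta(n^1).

Master Theorem for T(n) = 13T(n/4) + O(n^1):

a = 13, b = 4, c = 1
log_b(a) = log_4(13) = 1.8502

Case 1: c = 1 < log_4(13) = 1.8502
T(n) = O(n^(log_4 13))

For T(n) = 13T(n/4) + O(n^1): log_4(13) = 1.8502. This is Case 1 of the Master Theorem (c < log_b(a), work dominated by leaves), giving O(n^(log_4 13)).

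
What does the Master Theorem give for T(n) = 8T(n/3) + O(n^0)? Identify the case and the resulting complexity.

Master Theorem for T(n) = 8T(n/3) + O(n^0):

a = 8, b = 3, c = 0
log_b(a) = log_3(8) = 1.8928

Case 1: c = 0 < log_3(8) = 1.8928
T(n) = O(n^(log_3 8))

For T(n) = 8T(n/3) + O(n^0): log_3(8) = 1.8928. This is Case 1 of the Master Theorem (c < log_b(a), work dominated by leaves), giving O(n^(log_3 8)).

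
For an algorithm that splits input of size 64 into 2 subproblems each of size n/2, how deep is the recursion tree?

For divide and conquer with division factor 2:

Problem sizes at each level:
Level 0: 64
Level 1: 32
Level 2: 16
Level 3: 8
Level 4: 4
Level 5: 2
Level 6: 1

The root is level 0 and the size-1 base case is level 6 (the tree spans levels 0 through 6, i.e. 7 levels counting the root), so the depth is the number of divisions: log_2(64) = 6

The recursion tree depth is log_2(64) = 6. At each level, the problem size is divided by 2, so it takes 6 divisions to reduce to a base case of size 1. The algorithm makes 2 recursive calls at each level.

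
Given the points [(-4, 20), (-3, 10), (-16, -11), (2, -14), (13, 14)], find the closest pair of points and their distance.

Computing all pairwise distances among 5 points:

d((-4, 20), (-3, 10)) = 10.0499 <-- minimum
d((-4, 20), (-16, -11)) = 33.2415
d((-4, 20), (2, -14)) = 34.5254
d((-4, 20), (13, 14)) = 18.0278
d((-3, 10), (-16, -11)) = 24.6982
d((-3, 10), (2, -14)) = 24.5153
d((-3, 10), (13, 14)) = 16.4924
d((-16, -11), (2, -14)) = 18.2483
d((-16, -11), (13, 14)) = 38.2884
d((2, -14), (13, 14)) = 30.0832

Closest pair: (-4, 20) and (-3, 10) with distance 10.0499

The closest pair is (-4, 20) and (-3, 10) with Euclidean distance 10.0499. For 5 points, brute-force pairwise comparison is shown above. For large n, the divide-and-conquer algorithm (sort by x, recurse on halves, check the dividing strip) achieves O(n log n).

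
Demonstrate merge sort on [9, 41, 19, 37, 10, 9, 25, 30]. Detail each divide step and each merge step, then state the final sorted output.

Merge sort trace:

Split: [9, 41, 19, 37, 10, 9, 25, 30] -> [9, 41, 19, 37] and [10, 9, 25, 30]
  Split: [9, 41, 19, 37] -> [9, 41] and [19, 37]
    Split: [9, 41] -> [9] and [41]
    Merge: [9] + [41] -> [9, 41]
    Split: [19, 37] -> [19] and [37]
    Merge: [19] + [37] -> [19, 37]
  Merge: [9, 41] + [19, 37] -> [9, 19, 37, 41]
  Split: [10, 9, 25, 30] -> [10, 9] and [25, 30]
    Split: [10, 9] -> [10] and [9]
    Merge: [10] + [9] -> [9, 10]
    Split: [25, 30] -> [25] and [30]
    Merge: [25] + [30] -> [25, 30]
  Merge: [9, 10] + [25, 30] -> [9, 10, 25, 30]
Merge: [9, 19, 37, 41] + [9, 10, 25, 30] -> [9, 9, 10, 19, 25, 30, 37, 41]

Final sorted array: [9, 9, 10, 19, 25, 30, 37, 41]

The merge sort proceeds by recursively splitting the array and merging sorted halves.
After all merges, the sorted array is [9, 9, 10, 19, 25, 30, 37, 41].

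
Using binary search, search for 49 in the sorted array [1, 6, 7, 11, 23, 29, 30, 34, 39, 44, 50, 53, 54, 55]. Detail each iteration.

Binary search for 49 in [1, 6, 7, 11, 23, 29, 30, 34, 39, 44, 50, 53, 54, 55]:

lo=0, hi=13, mid=6, arr[mid]=30 -> 30 < 49, search right half
lo=7, hi=13, mid=10, arr[mid]=50 -> 50 > 49, search left half
lo=7, hi=9, mid=8, arr[mid]=39 -> 39 < 49, search right half
lo=9, hi=9, mid=9, arr[mid]=44 -> 44 < 49, search right half
lo=10 > hi=9, target 49 not found

Binary search determines that 49 is not in the array after 4 comparisons. The search space was exhausted without finding the target.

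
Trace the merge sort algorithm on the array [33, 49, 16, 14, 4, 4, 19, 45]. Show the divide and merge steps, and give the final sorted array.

Merge sort trace:

Split: [33, 49, 16, 14, 4, 4, 19, 45] -> [33, 49, 16, 14] and [4, 4, 19, 45]
  Split: [33, 49, 16, 14] -> [33, 49] and [16, 14]
    Split: [33, 49] -> [33] and [49]
    Merge: [33] + [49] -> [33, 49]
    Split: [16, 14] -> [16] and [14]
    Merge: [16] + [14] -> [14, 16]
  Merge: [33, 49] + [14, 16] -> [14, 16, 33, 49]
  Split: [4, 4, 19, 45] -> [4, 4] and [19, 45]
    Split: [4, 4] -> [4] and [4]
    Merge: [4] + [4] -> [4, 4]
    Split: [19, 45] -> [19] and [45]
    Merge: [19] + [45] -> [19, 45]
  Merge: [4, 4] + [19, 45] -> [4, 4, 19, 45]
Merge: [14, 16, 33, 49] + [4, 4, 19, 45] -> [4, 4, 14, 16, 19, 33, 45, 49]

Final sorted array: [4, 4, 14, 16, 19, 33, 45, 49]

The merge sort proceeds by recursively splitting the array and merging sorted halves.
After all merges, the sorted array is [4, 4, 14, 16, 19, 33, 45, 49].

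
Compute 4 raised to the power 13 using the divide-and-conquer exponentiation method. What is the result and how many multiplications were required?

Computing 4^13 by squaring (build up from 4^1; each line after the first costs one multiplication):

4^1 = 4
4^2 = (4^1)^2 = 4^2 = 16
4^3 = 4 * 4^2 = 4 * 16 = 64
4^6 = (4^3)^2 = 64^2 = 4096
4^12 = (4^6)^2 = 4096^2 = 16777216
4^13 = 4 * 4^12 = 4 * 16777216 = 67108864

Result: 67108864
Multiplications needed: 5 (5 lines after 4^1)

4^13 = 67108864. Using exponentiation by squaring, this requires 5 multiplications. The key idea: if the exponent is even, square the half-power; if odd, multiply by the base once.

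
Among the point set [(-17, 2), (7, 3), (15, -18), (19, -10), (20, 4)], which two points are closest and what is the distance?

Computing all pairwise distances among 5 points:

d((-17, 2), (7, 3)) = 24.0208
d((-17, 2), (15, -18)) = 37.7359
d((-17, 2), (19, -10)) = 37.9473
d((-17, 2), (20, 4)) = 37.054
d((7, 3), (15, -18)) = 22.4722
d((7, 3), (19, -10)) = 17.6918
d((7, 3), (20, 4)) = 13.0384
d((15, -18), (19, -10)) = 8.9443 <-- minimum
d((15, -18), (20, 4)) = 22.561
d((19, -10), (20, 4)) = 14.0357

Closest pair: (15, -18) and (19, -10) with distance 8.9443

The closest pair is (15, -18) and (19, -10) with Euclidean distance 8.9443. For 5 points, brute-force pairwise comparison is shown above. For large n, the divide-and-conquer algorithm (sort by x, recurse on halves, check the dividing strip) achieves O(n log n).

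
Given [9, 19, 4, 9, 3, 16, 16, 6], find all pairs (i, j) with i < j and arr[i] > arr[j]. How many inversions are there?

Finding inversions in [9, 19, 4, 9, 3, 16, 16, 6]:

(0, 2): arr[0]=9 > arr[2]=4
(0, 4): arr[0]=9 > arr[4]=3
(0, 7): arr[0]=9 > arr[7]=6
(1, 2): arr[1]=19 > arr[2]=4
(1, 3): arr[1]=19 > arr[3]=9
(1, 4): arr[1]=19 > arr[4]=3
(1, 5): arr[1]=19 > arr[5]=16
(1, 6): arr[1]=19 > arr[6]=16
(1, 7): arr[1]=19 > arr[7]=6
(2, 4): arr[2]=4 > arr[4]=3
(3, 4): arr[3]=9 > arr[4]=3
(3, 7): arr[3]=9 > arr[7]=6
(5, 7): arr[5]=16 > arr[7]=6
(6, 7): arr[6]=16 > arr[7]=6

Total inversions: 14

The array has 14 inversion(s): (0,2), (0,4), (0,7), (1,2), (1,3), (1,4), (1,5), (1,6), (1,7), (2,4), (3,4), (3,7), (5,7), (6,7). Each pair (i,j) satisfies i < j and arr[i] > arr[j].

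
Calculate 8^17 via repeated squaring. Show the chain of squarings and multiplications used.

Computing 8^17 by squaring (build up from 8^1; each line after the first costs one multiplication):

8^1 = 8
8^2 = (8^1)^2 = 8^2 = 64
8^4 = (8^2)^2 = 64^2 = 4096
8^8 = (8^4)^2 = 4096^2 = 16777216
8^16 = (8^8)^2 = 16777216^2 = 281474976710656
8^17 = 8 * 8^16 = 8 * 281474976710656 = 2251799813685248

Result: 2251799813685248
Multiplications needed: 5 (5 lines after 8^1)

8^17 = 2251799813685248. Using exponentiation by squaring, this requires 5 multiplications. The key idea: if the exponent is even, square the half-power; if odd, multiply by the base once.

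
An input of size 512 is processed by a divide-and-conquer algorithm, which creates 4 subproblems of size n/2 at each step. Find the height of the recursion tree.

For divide and conquer with division factor 2:

Problem sizes at each level:
Level 0: 512
Level 1: 256
Level 2: 128
Level 3: 64
Level 4: 32
Level 5: 16
Level 6: 8
Level 7: 4
Level 8: 2
Level 9: 1

The root is level 0 and the size-1 base case is level 9 (the tree spans levels 0 through 9, i.e. 10 levels counting the root), so the depth is the number of divisions: log_2(512) = 9

The recursion tree depth is log_2(512) = 9. At each level, the problem size is divided by 2, so it takes 9 divisions to reduce to a base case of size 1. The algorithm makes 4 recursive calls at each level.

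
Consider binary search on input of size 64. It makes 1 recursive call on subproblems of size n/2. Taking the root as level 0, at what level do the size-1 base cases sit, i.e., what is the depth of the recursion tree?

For divide and conquer with division factor 2:

Problem sizes at each level:
Level 0: 64
Level 1: 32
Level 2: 16
Level 3: 8
Level 4: 4
Level 5: 2
Level 6: 1

The root is level 0 and the size-1 base case is level 6 (the tree spans levels 0 through 6, i.e. 7 levels counting the root), so the depth is the number of divisions: log_2(64) = 6

The recursion tree depth is log_2(64) = 6. At each level, the problem size is divided by 2, so it takes 6 divisions to reduce to a base case of size 1. The algorithm makes 1 recursive call at each level.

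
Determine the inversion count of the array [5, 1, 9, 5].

Finding inversions in [5, 1, 9, 5]:

(0, 1): arr[0]=5 > arr[1]=1
(2, 3): arr[2]=9 > arr[3]=5

Total inversions: 2

The array has 2 inversion(s): (0,1), (2,3). Each pair (i,j) satisfies i < j and arr[i] > arr[j].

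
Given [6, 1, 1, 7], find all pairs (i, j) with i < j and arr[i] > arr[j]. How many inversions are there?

Finding inversions in [6, 1, 1, 7]:

(0, 1): arr[0]=6 > arr[1]=1
(0, 2): arr[0]=6 > arr[2]=1

Total inversions: 2

The array has 2 inversion(s): (0,1), (0,2). Each pair (i,j) satisfies i < j and arr[i] > arr[j].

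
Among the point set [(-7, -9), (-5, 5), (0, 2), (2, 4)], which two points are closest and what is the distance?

Computing all pairwise distances among 4 points:

d((-7, -9), (-5, 5)) = 14.1421
d((-7, -9), (0, 2)) = 13.0384
d((-7, -9), (2, 4)) = 15.8114
d((-5, 5), (0, 2)) = 5.831
d((-5, 5), (2, 4)) = 7.0711
d((0, 2), (2, 4)) = 2.8284 <-- minimum

Closest pair: (0, 2) and (2, 4) with distance 2.8284

The closest pair is (0, 2) and (2, 4) with Euclidean distance 2.8284. For 4 points, brute-force pairwise comparison is shown above. For large n, the divide-and-conquer algorithm (sort by x, recurse on halves, check the dividing strip) achieves O(n log n).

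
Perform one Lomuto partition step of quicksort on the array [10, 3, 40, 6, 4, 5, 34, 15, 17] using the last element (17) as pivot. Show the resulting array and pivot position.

Lomuto partition with pivot = 17:

Initial array: [10, 3, 40, 6, 4, 5, 34, 15, 17]

arr[0]=10 <= 17: swap with position 0, array becomes [10, 3, 40, 6, 4, 5, 34, 15, 17]
arr[1]=3 <= 17: swap with position 1, array becomes [10, 3, 40, 6, 4, 5, 34, 15, 17]
arr[2]=40 > 17: no swap
arr[3]=6 <= 17: swap with position 2, array becomes [10, 3, 6, 40, 4, 5, 34, 15, 17]
arr[4]=4 <= 17: swap with position 3, array becomes [10, 3, 6, 4, 40, 5, 34, 15, 17]
arr[5]=5 <= 17: swap with position 4, array becomes [10, 3, 6, 4, 5, 40, 34, 15, 17]
arr[6]=34 > 17: no swap
arr[7]=15 <= 17: swap with position 5, array becomes [10, 3, 6, 4, 5, 15, 34, 40, 17]

Place pivot at position 6: [10, 3, 6, 4, 5, 15, 17, 40, 34]
Pivot position: 6

After partitioning with pivot 17, the array becomes [10, 3, 6, 4, 5, 15, 17, 40, 34]. The pivot is placed at index 6. All elements to the left of the pivot are <= 17, and all elements to the right are > 17.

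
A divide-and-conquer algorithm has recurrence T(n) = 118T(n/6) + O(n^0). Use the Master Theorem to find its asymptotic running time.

Master Theorem for T(n) = 118T(n/6) + O(n^0):

a = 118, b = 6, c = 0
log_b(a) = log_6(118) = 2.6626

Case 1: c = 0 < log_6(118) = 2.6626
T(n) = O(n^(log_6 118))

For T(n) = 118T(n/6) + O(n^0): log_6(118) = 2.6626. This is Case 1 of the Master Theorem (c < log_b(a), work dominated by leaves), giving O(n^(log_6 118)).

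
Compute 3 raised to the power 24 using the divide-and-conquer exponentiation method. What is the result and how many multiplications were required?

Computing 3^24 by squaring (build up from 3^1; each line after the first costs one multiplication):

3^1 = 3
3^2 = (3^1)^2 = 3^2 = 9
3^3 = 3 * 3^2 = 3 * 9 = 27
3^6 = (3^3)^2 = 27^2 = 729
3^12 = (3^6)^2 = 729^2 = 531441
3^24 = (3^12)^2 = 531441^2 = 282429536481

Result: 282429536481
Multiplications needed: 5 (5 lines after 3^1)

3^24 = 282429536481. Using exponentiation by squaring, this requires 5 multiplications. The key idea: if the exponent is even, square the half-power; if odd, multiply by the base once.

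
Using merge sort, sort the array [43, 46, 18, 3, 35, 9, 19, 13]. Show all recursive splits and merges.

Merge sort trace:

Split: [43, 46, 18, 3, 35, 9, 19, 13] -> [43, 46, 18, 3] and [35, 9, 19, 13]
  Split: [43, 46, 18, 3] -> [43, 46] and [18, 3]
    Split: [43, 46] -> [43] and [46]
    Merge: [43] + [46] -> [43, 46]
    Split: [18, 3] -> [18] and [3]
    Merge: [18] + [3] -> [3, 18]
  Merge: [43, 46] + [3, 18] -> [3, 18, 43, 46]
  Split: [35, 9, 19, 13] -> [35, 9] and [19, 13]
    Split: [35, 9] -> [35] and [9]
    Merge: [35] + [9] -> [9, 35]
    Split: [19, 13] -> [19] and [13]
    Merge: [19] + [13] -> [13, 19]
  Merge: [9, 35] + [13, 19] -> [9, 13, 19, 35]
Merge: [3, 18, 43, 46] + [9, 13, 19, 35] -> [3, 9, 13, 18, 19, 35, 43, 46]

Final sorted array: [3, 9, 13, 18, 19, 35, 43, 46]

The merge sort proceeds by recursively splitting the array and merging sorted halves.
After all merges, the sorted array is [3, 9, 13, 18, 19, 35, 43, 46].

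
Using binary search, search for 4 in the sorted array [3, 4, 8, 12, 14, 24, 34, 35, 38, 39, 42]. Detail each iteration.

Binary search for 4 in [3, 4, 8, 12, 14, 24, 34, 35, 38, 39, 42]:

lo=0, hi=10, mid=5, arr[mid]=24 -> 24 > 4, search left half
lo=0, hi=4, mid=2, arr[mid]=8 -> 8 > 4, search left half
lo=0, hi=1, mid=0, arr[mid]=3 -> 3 < 4, search right half
lo=1, hi=1, mid=1, arr[mid]=4 -> Found target at index 1!

Binary search finds 4 at index 1 after 4 comparisons. The search repeatedly halves the search space by comparing with the middle element.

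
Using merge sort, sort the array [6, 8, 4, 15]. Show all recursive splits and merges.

Merge sort trace:

Split: [6, 8, 4, 15] -> [6, 8] and [4, 15]
  Split: [6, 8] -> [6] and [8]
  Merge: [6] + [8] -> [6, 8]
  Split: [4, 15] -> [4] and [15]
  Merge: [4] + [15] -> [4, 15]
Merge: [6, 8] + [4, 15] -> [4, 6, 8, 15]

Final sorted array: [4, 6, 8, 15]

The merge sort proceeds by recursively splitting the array and merging sorted halves.
After all merges, the sorted array is [4, 6, 8, 15].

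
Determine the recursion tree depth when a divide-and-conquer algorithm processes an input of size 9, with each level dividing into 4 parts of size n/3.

For divide and conquer with division factor 3:

Problem sizes at each level:
Level 0: 9
Level 1: 3
Level 2: 1

The root is level 0 and the size-1 base case is level 2 (the tree spans levels 0 through 2, i.e. 3 levels counting the root), so the depth is the number of divisions: log_3(9) = 2

The recursion tree depth is log_3(9) = 2. At each level, the problem size is divided by 3, so it takes 2 divisions to reduce to a base case of size 1. The algorithm makes 4 recursive calls at each level.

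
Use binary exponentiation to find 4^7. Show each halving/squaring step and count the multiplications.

Computing 4^7 by squaring (build up from 4^1; each line after the first costs one multiplication):

4^1 = 4
4^2 = (4^1)^2 = 4^2 = 16
4^3 = 4 * 4^2 = 4 * 16 = 64
4^6 = (4^3)^2 = 64^2 = 4096
4^7 = 4 * 4^6 = 4 * 4096 = 16384

Result: 16384
Multiplications needed: 4 (4 lines after 4^1)

4^7 = 16384. Using exponentiation by squaring, this requires 4 multiplications. The key idea: if the exponent is even, square the half-power; if odd, multiply by the base once.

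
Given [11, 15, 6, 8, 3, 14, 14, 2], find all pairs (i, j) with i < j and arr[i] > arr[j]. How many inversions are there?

Finding inversions in [11, 15, 6, 8, 3, 14, 14, 2]:

(0, 2): arr[0]=11 > arr[2]=6
(0, 3): arr[0]=11 > arr[3]=8
(0, 4): arr[0]=11 > arr[4]=3
(0, 7): arr[0]=11 > arr[7]=2
(1, 2): arr[1]=15 > arr[2]=6
(1, 3): arr[1]=15 > arr[3]=8
(1, 4): arr[1]=15 > arr[4]=3
(1, 5): arr[1]=15 > arr[5]=14
(1, 6): arr[1]=15 > arr[6]=14
(1, 7): arr[1]=15 > arr[7]=2
(2, 4): arr[2]=6 > arr[4]=3
(2, 7): arr[2]=6 > arr[7]=2
(3, 4): arr[3]=8 > arr[4]=3
(3, 7): arr[3]=8 > arr[7]=2
(4, 7): arr[4]=3 > arr[7]=2
(5, 7): arr[5]=14 > arr[7]=2
(6, 7): arr[6]=14 > arr[7]=2

Total inversions: 17

The array has 17 inversion(s): (0,2), (0,3), (0,4), (0,7), (1,2), (1,3), (1,4), (1,5), (1,6), (1,7), (2,4), (2,7), (3,4), (3,7), (4,7), (5,7), (6,7). Each pair (i,j) satisfies i < j and arr[i] > arr[j].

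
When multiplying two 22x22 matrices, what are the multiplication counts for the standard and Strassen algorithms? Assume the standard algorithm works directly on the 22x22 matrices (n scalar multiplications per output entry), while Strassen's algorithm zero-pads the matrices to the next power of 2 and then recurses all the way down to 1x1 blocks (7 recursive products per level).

Matrix multiplication for 22x22 matrices:

Strassen's algorithm requires power-of-2 dimensions. Pad 22x22 to 32x32 (next power of 2).

Standard algorithm: 22^3 = 10648 multiplications
Strassen's algorithm: 7^(log2(32)) = 7^5 = 16807 multiplications
Difference: 10648 - 16807 = -6159 (Strassen uses MORE here due to padding overhead — for small or just-over-power-of-2 n, padding can outweigh the per-level savings)

Standard: 10648 multiplications (22^3). Strassen: 16807 multiplications (7^5, after padding to 32x32). Strassen reduces 8 recursive multiplications to 7 at each level.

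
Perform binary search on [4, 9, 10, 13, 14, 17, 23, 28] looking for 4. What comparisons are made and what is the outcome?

Binary search for 4 in [4, 9, 10, 13, 14, 17, 23, 28]:

lo=0, hi=7, mid=3, arr[mid]=13 -> 13 > 4, search left half
lo=0, hi=2, mid=1, arr[mid]=9 -> 9 > 4, search left half
lo=0, hi=0, mid=0, arr[mid]=4 -> Found target at index 0!

Binary search finds 4 at index 0 after 3 comparisons. The search repeatedly halves the search space by comparing with the middle element.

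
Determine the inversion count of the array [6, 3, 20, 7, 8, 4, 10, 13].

Finding inversions in [6, 3, 20, 7, 8, 4, 10, 13]:

(0, 1): arr[0]=6 > arr[1]=3
(0, 5): arr[0]=6 > arr[5]=4
(2, 3): arr[2]=20 > arr[3]=7
(2, 4): arr[2]=20 > arr[4]=8
(2, 5): arr[2]=20 > arr[5]=4
(2, 6): arr[2]=20 > arr[6]=10
(2, 7): arr[2]=20 > arr[7]=13
(3, 5): arr[3]=7 > arr[5]=4
(4, 5): arr[4]=8 > arr[5]=4

Total inversions: 9

The array has 9 inversion(s): (0,1), (0,5), (2,3), (2,4), (2,5), (2,6), (2,7), (3,5), (4,5). Each pair (i,j) satisfies i < j and arr[i] > arr[j].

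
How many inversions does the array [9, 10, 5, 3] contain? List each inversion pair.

Finding inversions in [9, 10, 5, 3]:

(0, 2): arr[0]=9 > arr[2]=5
(0, 3): arr[0]=9 > arr[3]=3
(1, 2): arr[1]=10 > arr[2]=5
(1, 3): arr[1]=10 > arr[3]=3
(2, 3): arr[2]=5 > arr[3]=3

Total inversions: 5

The array has 5 inversion(s): (0,2), (0,3), (1,2), (1,3), (2,3). Each pair (i,j) satisfies i < j and arr[i] > arr[j].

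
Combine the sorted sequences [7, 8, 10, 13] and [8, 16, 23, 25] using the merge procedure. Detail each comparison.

Merging process:

Compare 7 vs 8: take 7 from left. Merged: [7]
Compare 8 vs 8: take 8 from left. Merged: [7, 8]
Compare 10 vs 8: take 8 from right. Merged: [7, 8, 8]
Compare 10 vs 16: take 10 from left. Merged: [7, 8, 8, 10]
Compare 13 vs 16: take 13 from left. Merged: [7, 8, 8, 10, 13]
Append remaining from right: [16, 23, 25]. Merged: [7, 8, 8, 10, 13, 16, 23, 25]

Final merged array: [7, 8, 8, 10, 13, 16, 23, 25]
Total comparisons: 5

The merged array is [7, 8, 8, 10, 13, 16, 23, 25], requiring 5 comparisons. The merge step runs in O(n) time where n is the total number of elements.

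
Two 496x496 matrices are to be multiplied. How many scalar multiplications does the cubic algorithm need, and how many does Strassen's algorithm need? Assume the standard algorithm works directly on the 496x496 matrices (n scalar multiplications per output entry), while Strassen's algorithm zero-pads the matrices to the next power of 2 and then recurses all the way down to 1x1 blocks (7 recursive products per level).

Matrix multiplication for 496x496 matrices:

Strassen's algorithm requires power-of-2 dimensions. Pad 496x496 to 512x512 (next power of 2).

Standard algorithm: 496^3 = 122023936 multiplications
Strassen's algorithm: 7^(log2(512)) = 7^9 = 40353607 multiplications
Savings: 122023936 - 40353607 = 81670329 multiplications

Standard: 122023936 multiplications (496^3). Strassen: 40353607 multiplications (7^9, after padding to 512x512). Strassen reduces 8 recursive multiplications to 7 at each level.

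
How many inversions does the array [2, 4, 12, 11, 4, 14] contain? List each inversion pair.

Finding inversions in [2, 4, 12, 11, 4, 14]:

(2, 3): arr[2]=12 > arr[3]=11
(2, 4): arr[2]=12 > arr[4]=4
(3, 4): arr[3]=11 > arr[4]=4

Total inversions: 3

The array has 3 inversion(s): (2,3), (2,4), (3,4). Each pair (i,j) satisfies i < j and arr[i] > arr[j].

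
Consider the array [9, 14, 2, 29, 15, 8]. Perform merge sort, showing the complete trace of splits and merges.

Merge sort trace:

Split: [9, 14, 2, 29, 15, 8] -> [9, 14, 2] and [29, 15, 8]
  Split: [9, 14, 2] -> [9] and [14, 2]
    Split: [14, 2] -> [14] and [2]
    Merge: [14] + [2] -> [2, 14]
  Merge: [9] + [2, 14] -> [2, 9, 14]
  Split: [29, 15, 8] -> [29] and [15, 8]
    Split: [15, 8] -> [15] and [8]
    Merge: [15] + [8] -> [8, 15]
  Merge: [29] + [8, 15] -> [8, 15, 29]
Merge: [2, 9, 14] + [8, 15, 29] -> [2, 8, 9, 14, 15, 29]

Final sorted array: [2, 8, 9, 14, 15, 29]

The merge sort proceeds by recursively splitting the array and merging sorted halves.
After all merges, the sorted array is [2, 8, 9, 14, 15, 29].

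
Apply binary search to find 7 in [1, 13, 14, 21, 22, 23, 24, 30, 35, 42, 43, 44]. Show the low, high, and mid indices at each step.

Binary search for 7 in [1, 13, 14, 21, 22, 23, 24, 30, 35, 42, 43, 44]:

lo=0, hi=11, mid=5, arr[mid]=23 -> 23 > 7, search left half
lo=0, hi=4, mid=2, arr[mid]=14 -> 14 > 7, search left half
lo=0, hi=1, mid=0, arr[mid]=1 -> 1 < 7, search right half
lo=1, hi=1, mid=1, arr[mid]=13 -> 13 > 7, search left half
lo=1 > hi=0, target 7 not found

Binary search determines that 7 is not in the array after 4 comparisons. The search space was exhausted without finding the target.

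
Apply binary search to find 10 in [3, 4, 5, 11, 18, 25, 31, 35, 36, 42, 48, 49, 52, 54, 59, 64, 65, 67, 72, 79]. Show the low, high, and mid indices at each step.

Binary search for 10 in [3, 4, 5, 11, 18, 25, 31, 35, 36, 42, 48, 49, 52, 54, 59, 64, 65, 67, 72, 79]:

lo=0, hi=19, mid=9, arr[mid]=42 -> 42 > 10, search left half
lo=0, hi=8, mid=4, arr[mid]=18 -> 18 > 10, search left half
lo=0, hi=3, mid=1, arr[mid]=4 -> 4 < 10, search right half
lo=2, hi=3, mid=2, arr[mid]=5 -> 5 < 10, search right half
lo=3, hi=3, mid=3, arr[mid]=11 -> 11 > 10, search left half
lo=3 > hi=2, target 10 not found

Binary search determines that 10 is not in the array after 5 comparisons. The search space was exhausted without finding the target.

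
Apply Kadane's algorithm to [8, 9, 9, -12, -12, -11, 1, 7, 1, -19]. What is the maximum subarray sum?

Using Kadane's algorithm on [8, 9, 9, -12, -12, -11, 1, 7, 1, -19]:

Scanning through the array:
Position 1 (value 9): max_ending_here = 17, max_so_far = 17
Position 2 (value 9): max_ending_here = 26, max_so_far = 26
Position 3 (value -12): max_ending_here = 14, max_so_far = 26
Position 4 (value -12): max_ending_here = 2, max_so_far = 26
Position 5 (value -11): max_ending_here = -9, max_so_far = 26
Position 6 (value 1): max_ending_here = 1, max_so_far = 26
Position 7 (value 7): max_ending_here = 8, max_so_far = 26
Position 8 (value 1): max_ending_here = 9, max_so_far = 26
Position 9 (value -19): max_ending_here = -10, max_so_far = 26

Maximum subarray: [8, 9, 9]
Maximum sum: 26

The maximum subarray is [8, 9, 9] with sum 26. This subarray runs from index 0 to index 2.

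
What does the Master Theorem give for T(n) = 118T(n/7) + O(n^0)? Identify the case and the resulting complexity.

Master Theorem for T(n) = 118T(n/7) + O(n^0):

a = 118, b = 7, c = 0
log_b(a) = log_7(118) = 2.4516

Case 1: c = 0 < log_7(118) = 2.4516
T(n) = O(n^(log_7 118))

For T(n) = 118T(n/7) + O(n^0): log_7(118) = 2.4516. This is Case 1 of the Master Theorem (c < log_b(a), work dominated by leaves), giving O(n^(log_7 118)).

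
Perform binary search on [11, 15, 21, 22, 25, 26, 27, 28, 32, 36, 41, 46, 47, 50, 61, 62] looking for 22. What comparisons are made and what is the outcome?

Binary search for 22 in [11, 15, 21, 22, 25, 26, 27, 28, 32, 36, 41, 46, 47, 50, 61, 62]:

lo=0, hi=15, mid=7, arr[mid]=28 -> 28 > 22, search left half
lo=0, hi=6, mid=3, arr[mid]=22 -> Found target at index 3!

Binary search finds 22 at index 3 after 2 comparisons. The search repeatedly halves the search space by comparing with the middle element.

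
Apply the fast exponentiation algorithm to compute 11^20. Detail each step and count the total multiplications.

Computing 11^20 by squaring (build up from 11^1; each line after the first costs one multiplication):

11^1 = 11
11^2 = (11^1)^2 = 11^2 = 121
11^4 = (11^2)^2 = 121^2 = 14641
11^5 = 11 * 11^4 = 11 * 14641 = 161051
11^10 = (11^5)^2 = 161051^2 = 25937424601
11^20 = (11^10)^2 = 25937424601^2 = 672749994932560009201

Result: 672749994932560009201
Multiplications needed: 5 (5 lines after 11^1)

11^20 = 672749994932560009201. Using exponentiation by squaring, this requires 5 multiplications. The key idea: if the exponent is even, square the half-power; if odd, multiply by the base once.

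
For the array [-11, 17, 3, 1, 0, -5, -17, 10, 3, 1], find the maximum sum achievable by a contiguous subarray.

Using Kadane's algorithm on [-11, 17, 3, 1, 0, -5, -17, 10, 3, 1]:

Scanning through the array:
Position 1 (value 17): max_ending_here = 17, max_so_far = 17
Position 2 (value 3): max_ending_here = 20, max_so_far = 20
Position 3 (value 1): max_ending_here = 21, max_so_far = 21
Position 4 (value 0): max_ending_here = 21, max_so_far = 21
Position 5 (value -5): max_ending_here = 16, max_so_far = 21
Position 6 (value -17): max_ending_here = -1, max_so_far = 21
Position 7 (value 10): max_ending_here = 10, max_so_far = 21
Position 8 (value 3): max_ending_here = 13, max_so_far = 21
Position 9 (value 1): max_ending_here = 14, max_so_far = 21

Maximum subarray: [17, 3, 1]
Maximum sum: 21

The maximum subarray is [17, 3, 1] with sum 21. This subarray runs from index 1 to index 3.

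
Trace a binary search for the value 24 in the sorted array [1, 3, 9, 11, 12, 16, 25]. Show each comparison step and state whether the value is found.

Binary search for 24 in [1, 3, 9, 11, 12, 16, 25]:

lo=0, hi=6, mid=3, arr[mid]=11 -> 11 < 24, search right half
lo=4, hi=6, mid=5, arr[mid]=16 -> 16 < 24, search right half
lo=6, hi=6, mid=6, arr[mid]=25 -> 25 > 24, search left half
lo=6 > hi=5, target 24 not found

Binary search determines that 24 is not in the array after 3 comparisons. The search space was exhausted without finding the target.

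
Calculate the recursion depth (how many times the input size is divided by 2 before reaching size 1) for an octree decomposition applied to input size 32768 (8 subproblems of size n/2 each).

For divide and conquer with division factor 2:

Problem sizes at each level:
Level 0: 32768
Level 1: 16384
Level 2: 8192
Level 3: 4096
Level 4: 2048
Level 5: 1024
Level 6: 512
Level 7: 256
Level 8: 128
Level 9: 64
Level 10: 32
Level 11: 16
Level 12: 8
Level 13: 4
Level 14: 2
Level 15: 1

The root is level 0 and the size-1 base case is level 15 (the tree spans levels 0 through 15, i.e. 16 levels counting the root), so the depth is the number of divisions: log_2(32768) = 15

The recursion tree depth is log_2(32768) = 15. At each level, the problem size is divided by 2, so it takes 15 divisions to reduce to a base case of size 1. The algorithm makes 8 recursive calls at each level.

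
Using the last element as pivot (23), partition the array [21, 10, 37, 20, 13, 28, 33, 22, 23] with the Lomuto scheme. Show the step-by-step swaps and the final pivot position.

Lomuto partition with pivot = 23:

Initial array: [21, 10, 37, 20, 13, 28, 33, 22, 23]

arr[0]=21 <= 23: swap with position 0, array becomes [21, 10, 37, 20, 13, 28, 33, 22, 23]
arr[1]=10 <= 23: swap with position 1, array becomes [21, 10, 37, 20, 13, 28, 33, 22, 23]
arr[2]=37 > 23: no swap
arr[3]=20 <= 23: swap with position 2, array becomes [21, 10, 20, 37, 13, 28, 33, 22, 23]
arr[4]=13 <= 23: swap with position 3, array becomes [21, 10, 20, 13, 37, 28, 33, 22, 23]
arr[5]=28 > 23: no swap
arr[6]=33 > 23: no swap
arr[7]=22 <= 23: swap with position 4, array becomes [21, 10, 20, 13, 22, 28, 33, 37, 23]

Place pivot at position 5: [21, 10, 20, 13, 22, 23, 33, 37, 28]
Pivot position: 5

After partitioning with pivot 23, the array becomes [21, 10, 20, 13, 22, 23, 33, 37, 28]. The pivot is placed at index 5. All elements to the left of the pivot are <= 23, and all elements to the right are > 23.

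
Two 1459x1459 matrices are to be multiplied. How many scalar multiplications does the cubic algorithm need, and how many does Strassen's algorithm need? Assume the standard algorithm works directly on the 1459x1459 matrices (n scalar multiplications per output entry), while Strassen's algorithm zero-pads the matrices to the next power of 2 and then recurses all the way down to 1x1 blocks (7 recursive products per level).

Matrix multiplication for 1459x1459 matrices:

Strassen's algorithm requires power-of-2 dimensions. Pad 1459x1459 to 2048x2048 (next power of 2).

Standard algorithm: 1459^3 = 3105745579 multiplications
Strassen's algorithm: 7^(log2(2048)) = 7^11 = 1977326743 multiplications
Savings: 3105745579 - 1977326743 = 1128418836 multiplications

Standard: 3105745579 multiplications (1459^3). Strassen: 1977326743 multiplications (7^11, after padding to 2048x2048). Strassen reduces 8 recursive multiplications to 7 at each level.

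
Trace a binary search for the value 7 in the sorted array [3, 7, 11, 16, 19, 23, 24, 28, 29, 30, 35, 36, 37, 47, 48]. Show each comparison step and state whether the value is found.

Binary search for 7 in [3, 7, 11, 16, 19, 23, 24, 28, 29, 30, 35, 36, 37, 47, 48]:

lo=0, hi=14, mid=7, arr[mid]=28 -> 28 > 7, search left half
lo=0, hi=6, mid=3, arr[mid]=16 -> 16 > 7, search left half
lo=0, hi=2, mid=1, arr[mid]=7 -> Found target at index 1!

Binary search finds 7 at index 1 after 3 comparisons. The search repeatedly halves the search space by comparing with the middle element.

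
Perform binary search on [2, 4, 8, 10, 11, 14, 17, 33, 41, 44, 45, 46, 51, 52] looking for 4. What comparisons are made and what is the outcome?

Binary search for 4 in [2, 4, 8, 10, 11, 14, 17, 33, 41, 44, 45, 46, 51, 52]:

lo=0, hi=13, mid=6, arr[mid]=17 -> 17 > 4, search left half
lo=0, hi=5, mid=2, arr[mid]=8 -> 8 > 4, search left half
lo=0, hi=1, mid=0, arr[mid]=2 -> 2 < 4, search right half
lo=1, hi=1, mid=1, arr[mid]=4 -> Found target at index 1!

Binary search finds 4 at index 1 after 4 comparisons. The search repeatedly halves the search space by comparing with the middle element.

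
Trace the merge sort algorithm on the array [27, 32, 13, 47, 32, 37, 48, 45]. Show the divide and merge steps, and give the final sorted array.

Merge sort trace:

Split: [27, 32, 13, 47, 32, 37, 48, 45] -> [27, 32, 13, 47] and [32, 37, 48, 45]
  Split: [27, 32, 13, 47] -> [27, 32] and [13, 47]
    Split: [27, 32] -> [27] and [32]
    Merge: [27] + [32] -> [27, 32]
    Split: [13, 47] -> [13] and [47]
    Merge: [13] + [47] -> [13, 47]
  Merge: [27, 32] + [13, 47] -> [13, 27, 32, 47]
  Split: [32, 37, 48, 45] -> [32, 37] and [48, 45]
    Split: [32, 37] -> [32] and [37]
    Merge: [32] + [37] -> [32, 37]
    Split: [48, 45] -> [48] and [45]
    Merge: [48] + [45] -> [45, 48]
  Merge: [32, 37] + [45, 48] -> [32, 37, 45, 48]
Merge: [13, 27, 32, 47] + [32, 37, 45, 48] -> [13, 27, 32, 32, 37, 45, 47, 48]

Final sorted array: [13, 27, 32, 32, 37, 45, 47, 48]

The merge sort proceeds by recursively splitting the array and merging sorted halves.
After all merges, the sorted array is [13, 27, 32, 32, 37, 45, 47, 48].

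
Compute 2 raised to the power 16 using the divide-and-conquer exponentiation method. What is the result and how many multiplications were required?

Computing 2^16 by squaring (build up from 2^1; each line after the first costs one multiplication):

2^1 = 2
2^2 = (2^1)^2 = 2^2 = 4
2^4 = (2^2)^2 = 4^2 = 16
2^8 = (2^4)^2 = 16^2 = 256
2^16 = (2^8)^2 = 256^2 = 65536

Result: 65536
Multiplications needed: 4 (4 lines after 2^1)

2^16 = 65536. Using exponentiation by squaring, this requires 4 multiplications. The key idea: if the exponent is even, square the half-power; if odd, multiply by the base once.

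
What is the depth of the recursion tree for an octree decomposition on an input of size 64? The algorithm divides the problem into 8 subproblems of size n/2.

For divide and conquer with division factor 2:

Problem sizes at each level:
Level 0: 64
Level 1: 32
Level 2: 16
Level 3: 8
Level 4: 4
Level 5: 2
Level 6: 1

The root is level 0 and the size-1 base case is level 6 (the tree spans levels 0 through 6, i.e. 7 levels counting the root), so the depth is the number of divisions: log_2(64) = 6

The recursion tree depth is log_2(64) = 6. At each level, the problem size is divided by 2, so it takes 6 divisions to reduce to a base case of size 1. The algorithm makes 8 recursive calls at each level.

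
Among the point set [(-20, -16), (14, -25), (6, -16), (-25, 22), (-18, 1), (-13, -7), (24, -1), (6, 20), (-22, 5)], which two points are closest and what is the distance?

Computing all pairwise distances among 9 points:

d((-20, -16), (14, -25)) = 35.171
d((-20, -16), (6, -16)) = 26.0
d((-20, -16), (-25, 22)) = 38.3275
d((-20, -16), (-18, 1)) = 17.1172
d((-20, -16), (-13, -7)) = 11.4018
d((-20, -16), (24, -1)) = 46.4866
d((-20, -16), (6, 20)) = 44.4072
d((-20, -16), (-22, 5)) = 21.095
d((14, -25), (6, -16)) = 12.0416
d((14, -25), (-25, 22)) = 61.0737
d((14, -25), (-18, 1)) = 41.2311
d((14, -25), (-13, -7)) = 32.45
d((14, -25), (24, -1)) = 26.0
d((14, -25), (6, 20)) = 45.7056
d((14, -25), (-22, 5)) = 46.8615
d((6, -16), (-25, 22)) = 49.0408
d((6, -16), (-18, 1)) = 29.4109
d((6, -16), (-13, -7)) = 21.0238
d((6, -16), (24, -1)) = 23.4307
d((6, -16), (6, 20)) = 36.0
d((6, -16), (-22, 5)) = 35.0
d((-25, 22), (-18, 1)) = 22.1359
d((-25, 22), (-13, -7)) = 31.3847
d((-25, 22), (24, -1)) = 54.1295
d((-25, 22), (6, 20)) = 31.0644
d((-25, 22), (-22, 5)) = 17.2627
d((-18, 1), (-13, -7)) = 9.434
d((-18, 1), (24, -1)) = 42.0476
d((-18, 1), (6, 20)) = 30.6105
d((-18, 1), (-22, 5)) = 5.6569 <-- minimum
d((-13, -7), (24, -1)) = 37.4833
d((-13, -7), (6, 20)) = 33.0151
d((-13, -7), (-22, 5)) = 15.0
d((24, -1), (6, 20)) = 27.6586
d((24, -1), (-22, 5)) = 46.3897
d((6, 20), (-22, 5)) = 31.7648

Closest pair: (-18, 1) and (-22, 5) with distance 5.6569

The closest pair is (-18, 1) and (-22, 5) with Euclidean distance 5.6569. For 9 points, brute-force pairwise comparison is shown above. For large n, the divide-and-conquer algorithm (sort by x, recurse on halves, check the dividing strip) achieves O(n log n).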